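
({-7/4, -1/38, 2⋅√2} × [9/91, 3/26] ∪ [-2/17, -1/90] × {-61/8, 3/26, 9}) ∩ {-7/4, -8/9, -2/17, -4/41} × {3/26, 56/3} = {-7/4, -2/17, -4/41} × {3/26}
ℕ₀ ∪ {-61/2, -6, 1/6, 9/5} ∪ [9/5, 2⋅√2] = {-61/2, -6, 1/6} ∪ ℕ₀ ∪ [9/5, 2⋅√2]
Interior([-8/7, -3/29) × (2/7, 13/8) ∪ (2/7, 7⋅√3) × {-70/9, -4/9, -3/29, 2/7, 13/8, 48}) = (-8/7, -3/29) × (2/7, 13/8)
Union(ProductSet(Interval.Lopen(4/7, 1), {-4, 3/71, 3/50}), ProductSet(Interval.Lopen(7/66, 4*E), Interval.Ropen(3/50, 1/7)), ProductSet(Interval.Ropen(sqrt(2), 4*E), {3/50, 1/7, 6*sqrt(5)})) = Union(ProductSet(Interval.Lopen(7/66, 4*E), Interval.Ropen(3/50, 1/7)), ProductSet(Interval.Lopen(4/7, 1), {-4, 3/71, 3/50}), ProductSet(Interval.Ropen(sqrt(2), 4*E), {3/50, 1/7, 6*sqrt(5)}))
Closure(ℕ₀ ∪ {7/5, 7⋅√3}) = ℕ₀ ∪ {7/5, 7⋅√3}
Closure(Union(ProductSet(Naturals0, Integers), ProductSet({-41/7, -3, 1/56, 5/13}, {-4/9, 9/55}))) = Union(ProductSet({-41/7, -3, 1/56, 5/13}, {-4/9, 9/55}), ProductSet(Naturals0, Integers))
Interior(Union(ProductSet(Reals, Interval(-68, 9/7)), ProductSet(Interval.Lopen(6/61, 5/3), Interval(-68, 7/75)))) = ProductSet(Reals, Interval.open(-68, 9/7))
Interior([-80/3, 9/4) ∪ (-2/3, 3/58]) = (-80/3, 9/4)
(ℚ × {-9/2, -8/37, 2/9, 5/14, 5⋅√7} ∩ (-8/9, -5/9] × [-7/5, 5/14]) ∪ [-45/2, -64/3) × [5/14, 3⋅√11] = ((ℚ ∩ (-8/9, -5/9]) × {-8/37, 2/9, 5/14}) ∪ ([-45/2, -64/3) × [5/14, 3⋅√11])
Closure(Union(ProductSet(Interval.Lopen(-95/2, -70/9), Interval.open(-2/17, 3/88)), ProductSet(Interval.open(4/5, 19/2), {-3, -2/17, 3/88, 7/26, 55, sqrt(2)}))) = Union(ProductSet({-95/2, -70/9}, Interval(-2/17, 3/88)), ProductSet(Interval(-95/2, -70/9), {-2/17, 3/88}), ProductSet(Interval.Lopen(-95/2, -70/9), Interval.open(-2/17, 3/88)), ProductSet(Interval(4/5, 19/2), {-3, -2/17, 3/88, 7/26, 55, sqrt(2)}))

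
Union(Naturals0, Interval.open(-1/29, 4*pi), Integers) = Union(Integers, Interval.open(-1/29, 4*pi))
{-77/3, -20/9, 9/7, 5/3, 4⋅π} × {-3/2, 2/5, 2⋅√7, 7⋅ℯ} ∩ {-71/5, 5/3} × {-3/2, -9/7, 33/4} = {5/3} × {-3/2}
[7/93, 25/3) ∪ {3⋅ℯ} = [7/93, 25/3)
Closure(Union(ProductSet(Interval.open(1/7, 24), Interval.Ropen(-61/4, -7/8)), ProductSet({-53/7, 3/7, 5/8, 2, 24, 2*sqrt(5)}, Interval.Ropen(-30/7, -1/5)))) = Union(ProductSet({1/7, 24}, Interval(-61/4, -7/8)), ProductSet({-53/7, 3/7, 5/8, 2, 24, 2*sqrt(5)}, Interval(-30/7, -1/5)), ProductSet(Interval(1/7, 24), {-61/4, -7/8}), ProductSet(Interval.open(1/7, 24), Interval.Ropen(-61/4, -7/8)))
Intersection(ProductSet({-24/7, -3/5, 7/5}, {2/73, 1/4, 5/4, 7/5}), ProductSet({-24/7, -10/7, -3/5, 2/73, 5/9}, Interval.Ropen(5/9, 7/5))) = ProductSet({-24/7, -3/5}, {5/4})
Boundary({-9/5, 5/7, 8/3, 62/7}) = {-9/5, 5/7, 8/3, 62/7}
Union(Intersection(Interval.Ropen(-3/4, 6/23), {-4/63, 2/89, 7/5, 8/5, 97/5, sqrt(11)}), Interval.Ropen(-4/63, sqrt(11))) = Interval.Ropen(-4/63, sqrt(11))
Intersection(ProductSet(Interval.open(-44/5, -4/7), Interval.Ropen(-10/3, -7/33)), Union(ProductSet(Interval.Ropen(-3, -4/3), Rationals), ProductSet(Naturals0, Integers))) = ProductSet(Interval.Ropen(-3, -4/3), Intersection(Interval.Ropen(-10/3, -7/33), Rationals))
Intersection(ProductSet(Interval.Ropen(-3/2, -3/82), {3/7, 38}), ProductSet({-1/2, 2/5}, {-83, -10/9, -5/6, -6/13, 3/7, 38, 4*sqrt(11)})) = ProductSet({-1/2}, {3/7, 38})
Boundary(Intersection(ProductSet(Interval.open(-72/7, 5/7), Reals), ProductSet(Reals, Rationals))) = ProductSet(Interval(-72/7, 5/7), Reals)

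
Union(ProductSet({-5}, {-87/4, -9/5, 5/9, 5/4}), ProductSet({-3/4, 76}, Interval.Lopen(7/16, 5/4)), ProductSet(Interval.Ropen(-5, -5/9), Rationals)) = Union(ProductSet({-3/4, 76}, Interval.Lopen(7/16, 5/4)), ProductSet(Interval.Ropen(-5, -5/9), Rationals))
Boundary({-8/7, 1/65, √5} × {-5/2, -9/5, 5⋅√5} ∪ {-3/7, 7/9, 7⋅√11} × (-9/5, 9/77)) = ({-3/7, 7/9, 7⋅√11} × [-9/5, 9/77]) ∪ ({-8/7, 1/65, √5} × {-5/2, -9/5, 5⋅√5})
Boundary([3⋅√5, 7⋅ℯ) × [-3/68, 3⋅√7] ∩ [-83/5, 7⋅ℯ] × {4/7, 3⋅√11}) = [3⋅√5, 7⋅ℯ] × {4/7}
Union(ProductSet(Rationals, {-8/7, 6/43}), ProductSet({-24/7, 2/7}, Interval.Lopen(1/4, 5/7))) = Union(ProductSet({-24/7, 2/7}, Interval.Lopen(1/4, 5/7)), ProductSet(Rationals, {-8/7, 6/43}))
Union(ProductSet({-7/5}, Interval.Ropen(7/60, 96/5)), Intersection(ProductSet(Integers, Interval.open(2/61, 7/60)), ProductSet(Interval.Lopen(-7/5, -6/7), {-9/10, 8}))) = ProductSet({-7/5}, Interval.Ropen(7/60, 96/5))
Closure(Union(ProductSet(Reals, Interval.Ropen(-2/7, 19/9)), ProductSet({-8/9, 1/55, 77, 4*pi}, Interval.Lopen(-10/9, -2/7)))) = Union(ProductSet({-8/9, 1/55, 77, 4*pi}, Interval(-10/9, -2/7)), ProductSet(Reals, Interval(-2/7, 19/9)))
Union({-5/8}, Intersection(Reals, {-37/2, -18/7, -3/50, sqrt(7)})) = {-37/2, -18/7, -5/8, -3/50, sqrt(7)}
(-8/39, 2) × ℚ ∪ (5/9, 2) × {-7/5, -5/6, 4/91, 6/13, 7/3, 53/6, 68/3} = (-8/39, 2) × ℚ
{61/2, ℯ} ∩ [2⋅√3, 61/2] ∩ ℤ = ∅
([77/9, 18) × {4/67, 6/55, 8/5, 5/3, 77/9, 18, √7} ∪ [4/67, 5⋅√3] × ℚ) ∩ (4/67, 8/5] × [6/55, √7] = (4/67, 8/5] × (ℚ ∩ [6/55, √7])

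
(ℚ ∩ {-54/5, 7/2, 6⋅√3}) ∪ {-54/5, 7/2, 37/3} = {-54/5, 7/2, 37/3}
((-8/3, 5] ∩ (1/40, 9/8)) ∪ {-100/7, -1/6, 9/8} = {-100/7, -1/6} ∪ (1/40, 9/8]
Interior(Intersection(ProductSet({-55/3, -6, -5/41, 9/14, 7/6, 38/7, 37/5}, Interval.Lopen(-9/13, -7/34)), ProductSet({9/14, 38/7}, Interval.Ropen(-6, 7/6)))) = EmptySet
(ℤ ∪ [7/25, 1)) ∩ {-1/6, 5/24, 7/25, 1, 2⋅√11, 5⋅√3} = {7/25, 1}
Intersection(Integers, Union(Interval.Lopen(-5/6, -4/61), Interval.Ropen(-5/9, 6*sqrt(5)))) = Range(0, 14, 1)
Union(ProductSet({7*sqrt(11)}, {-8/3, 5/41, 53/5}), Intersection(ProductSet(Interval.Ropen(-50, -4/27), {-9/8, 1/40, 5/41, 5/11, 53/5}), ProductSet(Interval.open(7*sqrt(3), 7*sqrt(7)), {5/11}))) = ProductSet({7*sqrt(11)}, {-8/3, 5/41, 53/5})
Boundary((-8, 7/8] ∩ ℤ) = {-7, -6, …, 0}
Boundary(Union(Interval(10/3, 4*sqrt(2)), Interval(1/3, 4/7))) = {1/3, 4/7, 10/3, 4*sqrt(2)}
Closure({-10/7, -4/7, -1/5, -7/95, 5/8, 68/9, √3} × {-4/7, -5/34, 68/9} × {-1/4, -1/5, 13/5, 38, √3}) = {-10/7, -4/7, -1/5, -7/95, 5/8, 68/9, √3} × {-4/7, -5/34, 68/9} × {-1/4, -1/5, 13/5, 38, √3}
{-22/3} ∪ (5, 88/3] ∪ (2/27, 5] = {-22/3} ∪ (2/27, 88/3]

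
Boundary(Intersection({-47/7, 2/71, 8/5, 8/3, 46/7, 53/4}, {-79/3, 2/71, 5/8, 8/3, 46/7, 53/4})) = {2/71, 8/3, 46/7, 53/4}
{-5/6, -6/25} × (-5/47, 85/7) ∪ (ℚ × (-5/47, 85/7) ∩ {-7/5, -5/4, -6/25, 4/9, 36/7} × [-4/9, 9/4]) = ({-5/6, -6/25} × (-5/47, 85/7)) ∪ ({-7/5, -5/4, -6/25, 4/9, 36/7} × (-5/47, 9/4])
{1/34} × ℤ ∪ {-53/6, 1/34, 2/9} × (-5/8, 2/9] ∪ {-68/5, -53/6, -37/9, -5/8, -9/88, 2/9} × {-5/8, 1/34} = ({1/34} × ℤ) ∪ ({-53/6, 1/34, 2/9} × (-5/8, 2/9]) ∪ ({-68/5, -53/6, -37/9, -5/8, -9/88, 2/9} × {-5/8, 1/34})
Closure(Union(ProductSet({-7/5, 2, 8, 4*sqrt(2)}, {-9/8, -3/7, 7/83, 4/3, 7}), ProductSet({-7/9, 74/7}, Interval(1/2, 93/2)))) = Union(ProductSet({-7/9, 74/7}, Interval(1/2, 93/2)), ProductSet({-7/5, 2, 8, 4*sqrt(2)}, {-9/8, -3/7, 7/83, 4/3, 7}))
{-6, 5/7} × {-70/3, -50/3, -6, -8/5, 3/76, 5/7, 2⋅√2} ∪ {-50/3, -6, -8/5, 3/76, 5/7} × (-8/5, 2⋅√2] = ({-6, 5/7} × {-70/3, -50/3, -6, -8/5, 3/76, 5/7, 2⋅√2}) ∪ ({-50/3, -6, -8/5, 3/76, 5/7} × (-8/5, 2⋅√2])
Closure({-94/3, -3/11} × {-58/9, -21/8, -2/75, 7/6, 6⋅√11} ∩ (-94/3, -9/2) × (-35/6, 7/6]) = ∅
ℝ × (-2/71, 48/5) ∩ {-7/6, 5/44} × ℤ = {-7/6, 5/44} × {0, 1, …, 9}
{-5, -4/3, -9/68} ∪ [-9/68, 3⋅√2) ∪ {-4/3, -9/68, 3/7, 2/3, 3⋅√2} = {-5, -4/3} ∪ [-9/68, 3⋅√2]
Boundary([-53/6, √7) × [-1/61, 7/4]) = ({-53/6, √7} × [-1/61, 7/4]) ∪ ([-53/6, √7] × {-1/61, 7/4})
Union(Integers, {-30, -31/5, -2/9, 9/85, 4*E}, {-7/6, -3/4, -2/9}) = Union({-31/5, -7/6, -3/4, -2/9, 9/85, 4*E}, Integers)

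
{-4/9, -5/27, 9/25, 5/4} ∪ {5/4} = {-4/9, -5/27, 9/25, 5/4}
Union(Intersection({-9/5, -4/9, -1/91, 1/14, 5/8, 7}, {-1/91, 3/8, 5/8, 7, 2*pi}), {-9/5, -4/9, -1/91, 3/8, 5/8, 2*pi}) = {-9/5, -4/9, -1/91, 3/8, 5/8, 7, 2*pi}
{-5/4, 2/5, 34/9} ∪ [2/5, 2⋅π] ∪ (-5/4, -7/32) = [-5/4, -7/32) ∪ [2/5, 2⋅π]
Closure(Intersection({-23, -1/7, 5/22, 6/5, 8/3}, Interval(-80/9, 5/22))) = {-1/7, 5/22}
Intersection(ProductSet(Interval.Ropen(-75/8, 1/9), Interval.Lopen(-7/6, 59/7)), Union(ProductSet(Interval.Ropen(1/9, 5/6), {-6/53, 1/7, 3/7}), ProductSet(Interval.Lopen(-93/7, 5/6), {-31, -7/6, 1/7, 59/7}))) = ProductSet(Interval.Ropen(-75/8, 1/9), {1/7, 59/7})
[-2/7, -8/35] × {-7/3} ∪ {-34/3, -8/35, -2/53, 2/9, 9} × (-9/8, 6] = ([-2/7, -8/35] × {-7/3}) ∪ ({-34/3, -8/35, -2/53, 2/9, 9} × (-9/8, 6])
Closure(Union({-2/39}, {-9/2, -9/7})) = {-9/2, -9/7, -2/39}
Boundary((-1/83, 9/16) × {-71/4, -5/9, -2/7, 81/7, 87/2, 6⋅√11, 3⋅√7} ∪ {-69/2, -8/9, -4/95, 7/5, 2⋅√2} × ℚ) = ({-69/2, -8/9, -4/95, 7/5, 2⋅√2} × ℝ) ∪ ([-1/83, 9/16] × {-71/4, -5/9, -2/7, 81/7, 87/2, 6⋅√11, 3⋅√7})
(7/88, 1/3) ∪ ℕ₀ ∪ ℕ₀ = ℕ₀ ∪ (7/88, 1/3)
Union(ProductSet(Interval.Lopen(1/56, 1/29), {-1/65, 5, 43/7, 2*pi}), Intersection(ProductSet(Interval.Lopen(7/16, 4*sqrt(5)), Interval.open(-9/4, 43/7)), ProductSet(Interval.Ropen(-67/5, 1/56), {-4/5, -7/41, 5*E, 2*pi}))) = ProductSet(Interval.Lopen(1/56, 1/29), {-1/65, 5, 43/7, 2*pi})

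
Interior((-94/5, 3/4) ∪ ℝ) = (-∞, ∞)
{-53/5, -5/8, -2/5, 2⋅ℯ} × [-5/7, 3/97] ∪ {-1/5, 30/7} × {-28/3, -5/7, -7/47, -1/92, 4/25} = ({-1/5, 30/7} × {-28/3, -5/7, -7/47, -1/92, 4/25}) ∪ ({-53/5, -5/8, -2/5, 2⋅ℯ} × [-5/7, 3/97])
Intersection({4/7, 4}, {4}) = {4}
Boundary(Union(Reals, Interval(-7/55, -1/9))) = EmptySet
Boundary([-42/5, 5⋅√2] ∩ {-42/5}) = {-42/5}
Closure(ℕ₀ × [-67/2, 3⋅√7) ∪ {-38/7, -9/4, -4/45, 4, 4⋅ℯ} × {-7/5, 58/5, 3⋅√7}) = (ℕ₀ × [-67/2, 3⋅√7]) ∪ ({-38/7, -9/4, -4/45, 4, 4⋅ℯ} × {-7/5, 58/5, 3⋅√7})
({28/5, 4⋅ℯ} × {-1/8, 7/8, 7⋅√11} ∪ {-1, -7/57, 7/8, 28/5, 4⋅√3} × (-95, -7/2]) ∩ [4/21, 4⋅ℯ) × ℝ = ({28/5} × {-1/8, 7/8, 7⋅√11}) ∪ ({7/8, 28/5, 4⋅√3} × (-95, -7/2])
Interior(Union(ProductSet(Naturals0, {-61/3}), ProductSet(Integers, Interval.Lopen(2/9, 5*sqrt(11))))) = EmptySet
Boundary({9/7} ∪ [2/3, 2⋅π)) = {2/3, 2⋅π}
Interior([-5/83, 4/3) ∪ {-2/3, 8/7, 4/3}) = (-5/83, 4/3)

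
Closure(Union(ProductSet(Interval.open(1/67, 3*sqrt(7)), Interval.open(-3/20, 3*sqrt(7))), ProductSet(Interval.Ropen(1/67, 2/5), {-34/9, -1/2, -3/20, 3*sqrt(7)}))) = Union(ProductSet({1/67, 3*sqrt(7)}, Interval(-3/20, 3*sqrt(7))), ProductSet(Interval(1/67, 2/5), {-34/9, -1/2, -3/20, 3*sqrt(7)}), ProductSet(Interval(1/67, 3*sqrt(7)), {-3/20, 3*sqrt(7)}), ProductSet(Interval.open(1/67, 3*sqrt(7)), Interval.open(-3/20, 3*sqrt(7))))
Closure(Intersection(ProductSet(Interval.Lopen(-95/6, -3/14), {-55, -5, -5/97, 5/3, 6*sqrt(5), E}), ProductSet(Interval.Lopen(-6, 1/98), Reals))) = ProductSet(Interval(-6, -3/14), {-55, -5, -5/97, 5/3, 6*sqrt(5), E})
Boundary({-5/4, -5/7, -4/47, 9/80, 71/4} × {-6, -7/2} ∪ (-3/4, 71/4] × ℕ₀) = ([-3/4, 71/4] × ℕ₀) ∪ ({-5/4, -5/7, -4/47, 9/80, 71/4} × {-6, -7/2})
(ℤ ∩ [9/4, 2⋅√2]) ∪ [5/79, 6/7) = [5/79, 6/7)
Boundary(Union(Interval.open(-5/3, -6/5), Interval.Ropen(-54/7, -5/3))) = {-54/7, -5/3, -6/5}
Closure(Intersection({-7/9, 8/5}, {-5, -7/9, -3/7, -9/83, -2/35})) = {-7/9}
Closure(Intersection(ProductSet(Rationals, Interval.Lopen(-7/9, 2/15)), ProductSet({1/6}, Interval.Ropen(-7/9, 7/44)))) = ProductSet({1/6}, Interval(-7/9, 2/15))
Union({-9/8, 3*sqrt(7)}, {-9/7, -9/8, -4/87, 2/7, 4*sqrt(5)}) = {-9/7, -9/8, -4/87, 2/7, 4*sqrt(5), 3*sqrt(7)}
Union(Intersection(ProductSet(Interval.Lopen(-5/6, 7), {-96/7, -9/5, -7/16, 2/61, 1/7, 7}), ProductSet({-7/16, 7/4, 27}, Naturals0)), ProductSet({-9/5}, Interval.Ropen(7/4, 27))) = Union(ProductSet({-9/5}, Interval.Ropen(7/4, 27)), ProductSet({-7/16, 7/4}, {7}))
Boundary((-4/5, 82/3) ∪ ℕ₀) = {-4/5, 82/3} ∪ (ℕ₀ \ (-4/5, 82/3))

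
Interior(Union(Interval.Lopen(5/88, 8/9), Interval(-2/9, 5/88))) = Interval.open(-2/9, 8/9)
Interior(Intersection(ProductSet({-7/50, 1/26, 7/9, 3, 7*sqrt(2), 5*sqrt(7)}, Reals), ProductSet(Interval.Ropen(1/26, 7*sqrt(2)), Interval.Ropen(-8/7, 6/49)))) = EmptySet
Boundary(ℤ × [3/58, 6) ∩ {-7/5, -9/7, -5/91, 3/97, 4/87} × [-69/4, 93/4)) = ∅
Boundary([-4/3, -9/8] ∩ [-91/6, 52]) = {-4/3, -9/8}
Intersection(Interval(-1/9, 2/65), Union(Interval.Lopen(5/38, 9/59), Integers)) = Range(0, 1, 1)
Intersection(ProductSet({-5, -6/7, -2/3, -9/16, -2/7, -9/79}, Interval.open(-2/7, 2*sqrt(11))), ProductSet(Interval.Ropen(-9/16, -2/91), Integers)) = ProductSet({-9/16, -2/7, -9/79}, Range(0, 7, 1))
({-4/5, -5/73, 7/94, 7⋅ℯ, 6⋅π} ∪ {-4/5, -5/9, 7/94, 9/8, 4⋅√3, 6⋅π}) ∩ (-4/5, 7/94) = {-5/9, -5/73}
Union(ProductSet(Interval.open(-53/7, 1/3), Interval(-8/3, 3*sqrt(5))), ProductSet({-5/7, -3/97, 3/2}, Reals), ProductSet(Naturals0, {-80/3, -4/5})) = Union(ProductSet({-5/7, -3/97, 3/2}, Reals), ProductSet(Interval.open(-53/7, 1/3), Interval(-8/3, 3*sqrt(5))), ProductSet(Naturals0, {-80/3, -4/5}))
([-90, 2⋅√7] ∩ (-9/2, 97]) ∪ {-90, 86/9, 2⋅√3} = {-90, 86/9} ∪ (-9/2, 2⋅√7]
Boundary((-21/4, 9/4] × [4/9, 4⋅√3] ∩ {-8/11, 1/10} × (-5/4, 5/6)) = {-8/11, 1/10} × [4/9, 5/6]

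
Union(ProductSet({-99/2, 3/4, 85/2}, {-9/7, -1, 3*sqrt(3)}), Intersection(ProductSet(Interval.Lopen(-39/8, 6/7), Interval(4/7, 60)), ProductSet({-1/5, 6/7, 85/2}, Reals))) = Union(ProductSet({-1/5, 6/7}, Interval(4/7, 60)), ProductSet({-99/2, 3/4, 85/2}, {-9/7, -1, 3*sqrt(3)}))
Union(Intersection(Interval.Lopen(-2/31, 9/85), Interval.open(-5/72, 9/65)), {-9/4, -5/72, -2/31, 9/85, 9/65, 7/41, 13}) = Union({-9/4, -5/72, 9/65, 7/41, 13}, Interval(-2/31, 9/85))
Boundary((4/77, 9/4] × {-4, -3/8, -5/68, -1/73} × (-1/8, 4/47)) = [4/77, 9/4] × {-4, -3/8, -5/68, -1/73} × [-1/8, 4/47]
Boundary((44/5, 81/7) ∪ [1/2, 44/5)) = {1/2, 44/5, 81/7}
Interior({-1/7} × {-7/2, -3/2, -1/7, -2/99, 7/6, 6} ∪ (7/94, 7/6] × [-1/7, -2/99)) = (7/94, 7/6) × (-1/7, -2/99)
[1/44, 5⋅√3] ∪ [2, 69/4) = [1/44, 69/4)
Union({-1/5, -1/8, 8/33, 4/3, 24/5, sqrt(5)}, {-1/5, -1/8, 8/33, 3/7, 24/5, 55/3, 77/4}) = {-1/5, -1/8, 8/33, 3/7, 4/3, 24/5, 55/3, 77/4, sqrt(5)}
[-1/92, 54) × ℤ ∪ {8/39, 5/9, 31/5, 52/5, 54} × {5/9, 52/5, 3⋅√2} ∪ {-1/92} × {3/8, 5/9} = ({-1/92} × {3/8, 5/9}) ∪ ([-1/92, 54) × ℤ) ∪ ({8/39, 5/9, 31/5, 52/5, 54} × {5/9, 52/5, 3⋅√2})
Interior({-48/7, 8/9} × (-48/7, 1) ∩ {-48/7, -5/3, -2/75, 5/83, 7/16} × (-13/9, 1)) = ∅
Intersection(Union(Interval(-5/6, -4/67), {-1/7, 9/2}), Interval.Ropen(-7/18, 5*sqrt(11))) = Union({9/2}, Interval(-7/18, -4/67))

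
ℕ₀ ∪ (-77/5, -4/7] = (-77/5, -4/7] ∪ ℕ₀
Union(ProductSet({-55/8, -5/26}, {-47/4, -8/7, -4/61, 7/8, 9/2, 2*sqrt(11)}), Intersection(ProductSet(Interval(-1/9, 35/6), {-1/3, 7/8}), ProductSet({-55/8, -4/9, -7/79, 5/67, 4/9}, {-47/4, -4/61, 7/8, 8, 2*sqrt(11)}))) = Union(ProductSet({-55/8, -5/26}, {-47/4, -8/7, -4/61, 7/8, 9/2, 2*sqrt(11)}), ProductSet({-7/79, 5/67, 4/9}, {7/8}))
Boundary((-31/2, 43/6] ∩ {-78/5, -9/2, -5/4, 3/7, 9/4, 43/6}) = {-9/2, -5/4, 3/7, 9/4, 43/6}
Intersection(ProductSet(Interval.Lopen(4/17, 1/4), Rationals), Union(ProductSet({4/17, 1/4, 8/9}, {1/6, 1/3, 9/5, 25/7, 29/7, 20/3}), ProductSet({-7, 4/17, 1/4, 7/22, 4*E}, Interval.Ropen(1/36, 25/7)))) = ProductSet({1/4}, Union({25/7, 29/7, 20/3}, Intersection(Interval.Ropen(1/36, 25/7), Rationals)))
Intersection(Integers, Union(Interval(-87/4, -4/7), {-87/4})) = Range(-21, 0, 1)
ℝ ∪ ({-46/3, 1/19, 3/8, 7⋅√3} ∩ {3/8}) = ℝ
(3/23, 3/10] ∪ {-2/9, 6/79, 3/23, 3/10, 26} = {-2/9, 6/79, 26} ∪ [3/23, 3/10]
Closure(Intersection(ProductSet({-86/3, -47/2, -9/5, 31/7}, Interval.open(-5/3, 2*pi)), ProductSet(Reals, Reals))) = ProductSet({-86/3, -47/2, -9/5, 31/7}, Interval(-5/3, 2*pi))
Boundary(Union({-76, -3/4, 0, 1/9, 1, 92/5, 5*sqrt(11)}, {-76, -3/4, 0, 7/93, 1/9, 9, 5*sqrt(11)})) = {-76, -3/4, 0, 7/93, 1/9, 1, 9, 92/5, 5*sqrt(11)}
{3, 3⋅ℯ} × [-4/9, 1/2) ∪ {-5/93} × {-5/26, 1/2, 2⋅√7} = ({-5/93} × {-5/26, 1/2, 2⋅√7}) ∪ ({3, 3⋅ℯ} × [-4/9, 1/2))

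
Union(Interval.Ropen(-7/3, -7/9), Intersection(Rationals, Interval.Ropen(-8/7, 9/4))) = Union(Intersection(Interval.Ropen(-8/7, 9/4), Rationals), Interval(-7/3, -7/9))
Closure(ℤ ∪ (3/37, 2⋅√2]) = ℤ ∪ [3/37, 2⋅√2]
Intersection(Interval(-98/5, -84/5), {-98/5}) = {-98/5}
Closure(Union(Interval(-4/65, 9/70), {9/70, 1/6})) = Union({1/6}, Interval(-4/65, 9/70))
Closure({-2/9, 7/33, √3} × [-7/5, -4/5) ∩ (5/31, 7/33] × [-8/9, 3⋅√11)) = {7/33} × [-8/9, -4/5]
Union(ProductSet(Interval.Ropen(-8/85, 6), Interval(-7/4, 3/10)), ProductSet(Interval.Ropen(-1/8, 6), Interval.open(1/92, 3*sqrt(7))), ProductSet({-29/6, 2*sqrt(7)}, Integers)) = Union(ProductSet({-29/6, 2*sqrt(7)}, Integers), ProductSet(Interval.Ropen(-1/8, 6), Interval.open(1/92, 3*sqrt(7))), ProductSet(Interval.Ropen(-8/85, 6), Interval(-7/4, 3/10)))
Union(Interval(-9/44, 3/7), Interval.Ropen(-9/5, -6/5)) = Union(Interval.Ropen(-9/5, -6/5), Interval(-9/44, 3/7))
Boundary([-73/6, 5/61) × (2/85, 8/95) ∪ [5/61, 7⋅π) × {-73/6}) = ({-73/6, 5/61} × [2/85, 8/95]) ∪ ([-73/6, 5/61] × {2/85, 8/95}) ∪ ([5/61, 7⋅π] × {-73/6})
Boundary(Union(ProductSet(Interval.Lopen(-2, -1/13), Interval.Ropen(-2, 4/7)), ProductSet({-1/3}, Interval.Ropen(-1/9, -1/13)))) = Union(ProductSet({-2, -1/13}, Interval(-2, 4/7)), ProductSet(Interval(-2, -1/13), {-2, 4/7}))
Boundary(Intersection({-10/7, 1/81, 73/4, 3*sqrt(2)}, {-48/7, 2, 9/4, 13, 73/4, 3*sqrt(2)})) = {73/4, 3*sqrt(2)}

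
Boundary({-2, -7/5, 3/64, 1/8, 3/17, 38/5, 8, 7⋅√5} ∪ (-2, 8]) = {-2, 8, 7⋅√5}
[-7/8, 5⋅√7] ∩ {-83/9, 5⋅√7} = {5⋅√7}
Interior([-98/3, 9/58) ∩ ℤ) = ∅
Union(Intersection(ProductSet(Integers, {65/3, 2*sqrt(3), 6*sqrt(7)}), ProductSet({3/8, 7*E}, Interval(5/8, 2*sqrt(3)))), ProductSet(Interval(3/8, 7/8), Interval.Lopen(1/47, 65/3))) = ProductSet(Interval(3/8, 7/8), Interval.Lopen(1/47, 65/3))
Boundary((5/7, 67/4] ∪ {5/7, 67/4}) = {5/7, 67/4}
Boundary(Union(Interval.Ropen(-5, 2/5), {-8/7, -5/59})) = {-5, 2/5}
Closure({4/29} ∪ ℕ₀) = ℕ₀ ∪ {4/29}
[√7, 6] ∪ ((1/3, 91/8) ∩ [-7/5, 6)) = (1/3, 6]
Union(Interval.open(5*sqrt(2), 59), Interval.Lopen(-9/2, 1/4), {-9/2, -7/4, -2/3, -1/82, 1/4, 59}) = Union(Interval(-9/2, 1/4), Interval.Lopen(5*sqrt(2), 59))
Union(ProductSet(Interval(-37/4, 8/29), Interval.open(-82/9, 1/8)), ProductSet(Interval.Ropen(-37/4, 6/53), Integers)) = Union(ProductSet(Interval.Ropen(-37/4, 6/53), Integers), ProductSet(Interval(-37/4, 8/29), Interval.open(-82/9, 1/8)))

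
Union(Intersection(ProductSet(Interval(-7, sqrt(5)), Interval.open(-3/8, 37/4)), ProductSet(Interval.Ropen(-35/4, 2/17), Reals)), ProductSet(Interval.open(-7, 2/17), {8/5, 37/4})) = Union(ProductSet(Interval.Ropen(-7, 2/17), Interval.open(-3/8, 37/4)), ProductSet(Interval.open(-7, 2/17), {8/5, 37/4}))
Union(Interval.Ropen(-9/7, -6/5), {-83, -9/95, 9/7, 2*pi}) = Union({-83, -9/95, 9/7, 2*pi}, Interval.Ropen(-9/7, -6/5))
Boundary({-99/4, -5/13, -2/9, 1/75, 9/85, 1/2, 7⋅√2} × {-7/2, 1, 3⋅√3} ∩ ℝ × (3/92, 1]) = {-99/4, -5/13, -2/9, 1/75, 9/85, 1/2, 7⋅√2} × {1}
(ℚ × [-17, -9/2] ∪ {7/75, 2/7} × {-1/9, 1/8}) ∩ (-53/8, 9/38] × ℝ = ({7/75} × {-1/9, 1/8}) ∪ ((ℚ ∩ (-53/8, 9/38]) × [-17, -9/2])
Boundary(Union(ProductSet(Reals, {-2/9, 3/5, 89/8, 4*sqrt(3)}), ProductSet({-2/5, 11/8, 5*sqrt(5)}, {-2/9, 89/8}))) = ProductSet(Reals, {-2/9, 3/5, 89/8, 4*sqrt(3)})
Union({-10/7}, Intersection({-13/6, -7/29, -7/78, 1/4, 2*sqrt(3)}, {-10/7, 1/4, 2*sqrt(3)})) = {-10/7, 1/4, 2*sqrt(3)}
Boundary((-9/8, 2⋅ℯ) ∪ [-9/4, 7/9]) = {-9/4, 2⋅ℯ}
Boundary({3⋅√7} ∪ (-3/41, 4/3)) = {-3/41, 4/3, 3⋅√7}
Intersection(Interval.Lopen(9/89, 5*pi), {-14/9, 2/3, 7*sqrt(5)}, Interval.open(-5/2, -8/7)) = EmptySet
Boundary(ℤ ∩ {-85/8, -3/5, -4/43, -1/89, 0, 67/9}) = {0}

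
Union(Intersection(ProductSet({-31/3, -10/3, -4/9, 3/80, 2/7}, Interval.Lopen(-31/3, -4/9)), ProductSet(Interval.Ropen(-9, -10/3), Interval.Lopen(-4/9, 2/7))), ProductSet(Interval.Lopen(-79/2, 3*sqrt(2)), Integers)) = ProductSet(Interval.Lopen(-79/2, 3*sqrt(2)), Integers)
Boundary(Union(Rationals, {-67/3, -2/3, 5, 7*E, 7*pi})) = Reals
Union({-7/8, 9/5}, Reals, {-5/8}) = Reals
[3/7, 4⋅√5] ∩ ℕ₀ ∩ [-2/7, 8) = {1, 2, …, 7}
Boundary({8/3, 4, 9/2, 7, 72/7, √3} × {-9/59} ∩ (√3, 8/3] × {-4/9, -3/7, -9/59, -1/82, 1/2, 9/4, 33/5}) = {8/3} × {-9/59}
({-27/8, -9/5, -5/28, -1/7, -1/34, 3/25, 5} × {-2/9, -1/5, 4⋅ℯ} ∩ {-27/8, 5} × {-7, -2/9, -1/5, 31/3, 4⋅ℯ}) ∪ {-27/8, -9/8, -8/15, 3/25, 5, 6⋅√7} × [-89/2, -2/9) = ({-27/8, 5} × {-2/9, -1/5, 4⋅ℯ}) ∪ ({-27/8, -9/8, -8/15, 3/25, 5, 6⋅√7} × [-89/2, -2/9))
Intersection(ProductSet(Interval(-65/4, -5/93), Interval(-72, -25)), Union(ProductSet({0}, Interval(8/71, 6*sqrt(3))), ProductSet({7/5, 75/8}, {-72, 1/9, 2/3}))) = EmptySet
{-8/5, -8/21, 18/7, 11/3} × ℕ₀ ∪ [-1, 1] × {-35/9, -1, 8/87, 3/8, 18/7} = ({-8/5, -8/21, 18/7, 11/3} × ℕ₀) ∪ ([-1, 1] × {-35/9, -1, 8/87, 3/8, 18/7})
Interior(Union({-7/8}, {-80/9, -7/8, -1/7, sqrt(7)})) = EmptySet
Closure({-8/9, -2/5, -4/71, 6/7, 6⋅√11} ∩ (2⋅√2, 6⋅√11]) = {6⋅√11}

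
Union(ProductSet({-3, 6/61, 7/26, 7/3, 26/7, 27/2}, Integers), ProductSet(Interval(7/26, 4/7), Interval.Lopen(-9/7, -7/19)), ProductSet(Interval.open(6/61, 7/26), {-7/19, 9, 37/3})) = Union(ProductSet({-3, 6/61, 7/26, 7/3, 26/7, 27/2}, Integers), ProductSet(Interval.open(6/61, 7/26), {-7/19, 9, 37/3}), ProductSet(Interval(7/26, 4/7), Interval.Lopen(-9/7, -7/19)))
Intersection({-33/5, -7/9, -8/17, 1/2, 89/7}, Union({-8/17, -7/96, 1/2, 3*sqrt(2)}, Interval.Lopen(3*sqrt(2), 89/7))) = {-8/17, 1/2, 89/7}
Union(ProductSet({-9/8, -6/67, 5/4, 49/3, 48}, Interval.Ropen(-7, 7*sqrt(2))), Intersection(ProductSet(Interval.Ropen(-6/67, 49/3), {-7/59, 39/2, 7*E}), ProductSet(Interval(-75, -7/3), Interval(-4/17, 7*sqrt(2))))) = ProductSet({-9/8, -6/67, 5/4, 49/3, 48}, Interval.Ropen(-7, 7*sqrt(2)))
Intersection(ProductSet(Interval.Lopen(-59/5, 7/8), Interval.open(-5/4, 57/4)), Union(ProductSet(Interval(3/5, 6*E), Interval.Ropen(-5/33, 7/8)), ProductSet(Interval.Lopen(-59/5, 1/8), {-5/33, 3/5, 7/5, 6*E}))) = Union(ProductSet(Interval.Lopen(-59/5, 1/8), {-5/33, 3/5, 7/5}), ProductSet(Interval(3/5, 7/8), Interval.Ropen(-5/33, 7/8)))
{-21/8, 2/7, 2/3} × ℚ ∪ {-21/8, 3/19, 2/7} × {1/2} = ({-21/8, 2/7, 2/3} × ℚ) ∪ ({-21/8, 3/19, 2/7} × {1/2})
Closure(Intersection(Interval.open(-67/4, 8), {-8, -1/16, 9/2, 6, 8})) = {-8, -1/16, 9/2, 6}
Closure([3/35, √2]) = [3/35, √2]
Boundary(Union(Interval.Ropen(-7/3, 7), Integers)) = Union(Complement(Integers, Interval.open(-7/3, 7)), {-7/3})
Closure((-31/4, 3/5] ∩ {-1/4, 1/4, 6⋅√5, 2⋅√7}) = {-1/4, 1/4}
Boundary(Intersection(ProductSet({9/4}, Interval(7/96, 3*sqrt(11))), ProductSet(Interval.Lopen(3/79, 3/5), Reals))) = EmptySet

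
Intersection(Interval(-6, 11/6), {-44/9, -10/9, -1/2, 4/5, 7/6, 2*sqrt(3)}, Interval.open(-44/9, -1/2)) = {-10/9}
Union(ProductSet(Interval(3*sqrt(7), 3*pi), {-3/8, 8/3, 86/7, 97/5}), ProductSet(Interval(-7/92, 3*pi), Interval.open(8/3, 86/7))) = Union(ProductSet(Interval(-7/92, 3*pi), Interval.open(8/3, 86/7)), ProductSet(Interval(3*sqrt(7), 3*pi), {-3/8, 8/3, 86/7, 97/5}))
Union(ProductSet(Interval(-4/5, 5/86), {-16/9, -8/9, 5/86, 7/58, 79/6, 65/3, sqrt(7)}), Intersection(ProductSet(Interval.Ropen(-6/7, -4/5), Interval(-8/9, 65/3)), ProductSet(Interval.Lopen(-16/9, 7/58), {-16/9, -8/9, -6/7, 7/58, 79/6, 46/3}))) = Union(ProductSet(Interval.Ropen(-6/7, -4/5), {-8/9, -6/7, 7/58, 79/6, 46/3}), ProductSet(Interval(-4/5, 5/86), {-16/9, -8/9, 5/86, 7/58, 79/6, 65/3, sqrt(7)}))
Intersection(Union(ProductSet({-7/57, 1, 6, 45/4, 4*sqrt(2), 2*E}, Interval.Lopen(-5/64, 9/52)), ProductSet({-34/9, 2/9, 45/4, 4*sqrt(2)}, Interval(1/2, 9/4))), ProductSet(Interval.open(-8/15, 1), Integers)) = Union(ProductSet({-7/57}, Range(0, 1, 1)), ProductSet({2/9}, Range(1, 3, 1)))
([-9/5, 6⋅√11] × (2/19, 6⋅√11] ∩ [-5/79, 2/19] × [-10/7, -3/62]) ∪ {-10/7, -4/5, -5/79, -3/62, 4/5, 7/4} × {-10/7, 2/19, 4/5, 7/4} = {-10/7, -4/5, -5/79, -3/62, 4/5, 7/4} × {-10/7, 2/19, 4/5, 7/4}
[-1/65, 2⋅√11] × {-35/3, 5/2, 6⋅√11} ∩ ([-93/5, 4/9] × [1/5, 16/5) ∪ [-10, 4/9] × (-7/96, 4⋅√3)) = [-1/65, 4/9] × {5/2}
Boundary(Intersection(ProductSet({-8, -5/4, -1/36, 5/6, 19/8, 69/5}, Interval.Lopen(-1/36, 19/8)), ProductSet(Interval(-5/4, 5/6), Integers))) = ProductSet({-5/4, -1/36, 5/6}, Range(0, 3, 1))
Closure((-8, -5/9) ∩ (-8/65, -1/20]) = ∅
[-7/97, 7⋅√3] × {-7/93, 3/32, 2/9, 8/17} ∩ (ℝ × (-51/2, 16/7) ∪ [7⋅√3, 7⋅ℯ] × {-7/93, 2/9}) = [-7/97, 7⋅√3] × {-7/93, 3/32, 2/9, 8/17}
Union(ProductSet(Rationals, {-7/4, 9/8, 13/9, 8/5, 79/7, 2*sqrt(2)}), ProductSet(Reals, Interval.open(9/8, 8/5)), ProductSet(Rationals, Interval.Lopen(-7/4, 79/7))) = Union(ProductSet(Rationals, Interval(-7/4, 79/7)), ProductSet(Reals, Interval.open(9/8, 8/5)))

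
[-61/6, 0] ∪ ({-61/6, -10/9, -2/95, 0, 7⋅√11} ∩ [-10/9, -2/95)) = [-61/6, 0]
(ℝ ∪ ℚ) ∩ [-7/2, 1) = [-7/2, 1)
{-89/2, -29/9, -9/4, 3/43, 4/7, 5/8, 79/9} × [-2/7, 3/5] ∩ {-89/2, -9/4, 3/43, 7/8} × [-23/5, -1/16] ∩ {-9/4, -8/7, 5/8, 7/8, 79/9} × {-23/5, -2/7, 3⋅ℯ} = {-9/4} × {-2/7}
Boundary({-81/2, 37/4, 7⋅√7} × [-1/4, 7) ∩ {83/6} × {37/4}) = ∅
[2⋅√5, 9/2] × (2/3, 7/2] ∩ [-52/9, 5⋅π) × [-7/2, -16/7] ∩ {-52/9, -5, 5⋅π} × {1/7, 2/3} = ∅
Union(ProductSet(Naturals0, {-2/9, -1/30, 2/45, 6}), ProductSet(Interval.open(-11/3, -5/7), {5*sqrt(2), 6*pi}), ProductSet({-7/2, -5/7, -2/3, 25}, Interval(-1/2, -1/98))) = Union(ProductSet({-7/2, -5/7, -2/3, 25}, Interval(-1/2, -1/98)), ProductSet(Interval.open(-11/3, -5/7), {5*sqrt(2), 6*pi}), ProductSet(Naturals0, {-2/9, -1/30, 2/45, 6}))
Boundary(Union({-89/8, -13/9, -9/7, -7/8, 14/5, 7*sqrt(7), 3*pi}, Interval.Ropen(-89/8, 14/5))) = {-89/8, 14/5, 7*sqrt(7), 3*pi}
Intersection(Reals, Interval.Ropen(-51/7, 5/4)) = Interval.Ropen(-51/7, 5/4)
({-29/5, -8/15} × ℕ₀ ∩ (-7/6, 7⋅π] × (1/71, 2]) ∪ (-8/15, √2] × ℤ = ({-8/15} × {1, 2}) ∪ ((-8/15, √2] × ℤ)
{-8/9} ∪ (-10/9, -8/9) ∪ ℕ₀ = (-10/9, -8/9] ∪ ℕ₀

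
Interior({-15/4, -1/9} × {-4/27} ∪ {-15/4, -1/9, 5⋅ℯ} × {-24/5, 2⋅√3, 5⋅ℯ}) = ∅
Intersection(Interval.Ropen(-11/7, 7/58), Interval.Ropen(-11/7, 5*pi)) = Interval.Ropen(-11/7, 7/58)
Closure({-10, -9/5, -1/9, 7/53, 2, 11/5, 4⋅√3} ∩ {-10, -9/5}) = {-10, -9/5}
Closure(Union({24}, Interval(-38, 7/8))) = Union({24}, Interval(-38, 7/8))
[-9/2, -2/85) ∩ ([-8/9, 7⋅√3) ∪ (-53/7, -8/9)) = [-9/2, -2/85)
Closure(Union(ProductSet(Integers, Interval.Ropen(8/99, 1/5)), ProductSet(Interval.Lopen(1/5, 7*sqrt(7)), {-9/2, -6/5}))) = Union(ProductSet(Integers, Interval(8/99, 1/5)), ProductSet(Interval(1/5, 7*sqrt(7)), {-9/2, -6/5}))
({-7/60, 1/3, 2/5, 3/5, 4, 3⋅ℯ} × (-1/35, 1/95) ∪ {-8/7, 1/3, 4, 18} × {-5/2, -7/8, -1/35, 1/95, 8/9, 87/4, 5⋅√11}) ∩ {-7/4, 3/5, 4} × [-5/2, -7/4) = {4} × {-5/2}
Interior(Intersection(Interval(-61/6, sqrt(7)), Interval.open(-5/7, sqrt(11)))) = Interval.open(-5/7, sqrt(7))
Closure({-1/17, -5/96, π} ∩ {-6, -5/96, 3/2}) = {-5/96}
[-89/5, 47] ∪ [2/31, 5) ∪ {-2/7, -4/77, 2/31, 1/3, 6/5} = [-89/5, 47]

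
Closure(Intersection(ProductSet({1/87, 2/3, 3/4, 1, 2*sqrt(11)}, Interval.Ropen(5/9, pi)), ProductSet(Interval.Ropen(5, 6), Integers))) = EmptySet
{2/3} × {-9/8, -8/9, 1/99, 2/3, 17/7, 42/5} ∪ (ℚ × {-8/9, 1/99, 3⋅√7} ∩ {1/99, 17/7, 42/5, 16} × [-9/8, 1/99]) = ({1/99, 17/7, 42/5, 16} × {-8/9, 1/99}) ∪ ({2/3} × {-9/8, -8/9, 1/99, 2/3, 17/7, 42/5})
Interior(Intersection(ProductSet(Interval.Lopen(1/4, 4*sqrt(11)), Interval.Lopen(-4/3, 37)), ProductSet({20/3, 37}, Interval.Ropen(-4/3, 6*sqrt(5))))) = EmptySet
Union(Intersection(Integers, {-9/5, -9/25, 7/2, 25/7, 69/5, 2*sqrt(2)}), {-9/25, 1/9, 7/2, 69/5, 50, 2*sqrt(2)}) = {-9/25, 1/9, 7/2, 69/5, 50, 2*sqrt(2)}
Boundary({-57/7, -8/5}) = {-57/7, -8/5}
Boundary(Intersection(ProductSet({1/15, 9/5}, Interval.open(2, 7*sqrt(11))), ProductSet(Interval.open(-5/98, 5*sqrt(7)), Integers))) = ProductSet({1/15, 9/5}, Range(3, 24, 1))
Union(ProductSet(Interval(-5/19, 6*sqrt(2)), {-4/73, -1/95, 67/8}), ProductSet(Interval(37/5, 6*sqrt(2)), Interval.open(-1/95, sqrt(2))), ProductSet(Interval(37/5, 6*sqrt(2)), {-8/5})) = Union(ProductSet(Interval(-5/19, 6*sqrt(2)), {-4/73, -1/95, 67/8}), ProductSet(Interval(37/5, 6*sqrt(2)), Union({-8/5}, Interval.open(-1/95, sqrt(2)))))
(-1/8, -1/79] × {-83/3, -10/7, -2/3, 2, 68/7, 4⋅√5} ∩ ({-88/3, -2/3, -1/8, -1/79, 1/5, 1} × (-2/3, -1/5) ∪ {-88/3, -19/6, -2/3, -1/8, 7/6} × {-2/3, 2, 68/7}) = ∅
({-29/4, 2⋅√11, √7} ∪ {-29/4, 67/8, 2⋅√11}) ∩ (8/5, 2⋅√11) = {√7}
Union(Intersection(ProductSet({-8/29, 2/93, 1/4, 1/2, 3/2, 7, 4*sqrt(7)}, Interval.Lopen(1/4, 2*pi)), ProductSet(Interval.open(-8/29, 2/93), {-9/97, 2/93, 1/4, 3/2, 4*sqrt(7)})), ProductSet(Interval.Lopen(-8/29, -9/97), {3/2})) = ProductSet(Interval.Lopen(-8/29, -9/97), {3/2})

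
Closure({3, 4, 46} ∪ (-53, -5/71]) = [-53, -5/71] ∪ {3, 4, 46}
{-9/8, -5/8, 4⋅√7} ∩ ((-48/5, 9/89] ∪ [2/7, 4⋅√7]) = {-9/8, -5/8, 4⋅√7}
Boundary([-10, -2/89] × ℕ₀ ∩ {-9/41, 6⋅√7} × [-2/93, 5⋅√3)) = {-9/41} × {0, 1, …, 8}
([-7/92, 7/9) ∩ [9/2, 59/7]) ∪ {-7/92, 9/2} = {-7/92, 9/2}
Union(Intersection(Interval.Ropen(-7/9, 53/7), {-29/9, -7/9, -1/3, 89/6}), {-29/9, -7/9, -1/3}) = {-29/9, -7/9, -1/3}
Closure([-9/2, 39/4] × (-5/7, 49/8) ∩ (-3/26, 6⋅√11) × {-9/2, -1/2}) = [-3/26, 39/4] × {-1/2}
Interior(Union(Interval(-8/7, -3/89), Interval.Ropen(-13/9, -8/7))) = Interval.open(-13/9, -3/89)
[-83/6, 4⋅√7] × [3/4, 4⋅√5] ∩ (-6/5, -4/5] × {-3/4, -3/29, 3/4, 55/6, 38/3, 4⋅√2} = (-6/5, -4/5] × {3/4, 4⋅√2}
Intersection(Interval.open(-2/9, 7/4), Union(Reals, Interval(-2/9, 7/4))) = Interval.open(-2/9, 7/4)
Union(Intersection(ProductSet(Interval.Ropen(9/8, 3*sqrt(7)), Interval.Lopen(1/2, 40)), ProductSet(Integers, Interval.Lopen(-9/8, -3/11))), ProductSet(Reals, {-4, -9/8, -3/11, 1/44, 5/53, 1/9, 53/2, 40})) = ProductSet(Reals, {-4, -9/8, -3/11, 1/44, 5/53, 1/9, 53/2, 40})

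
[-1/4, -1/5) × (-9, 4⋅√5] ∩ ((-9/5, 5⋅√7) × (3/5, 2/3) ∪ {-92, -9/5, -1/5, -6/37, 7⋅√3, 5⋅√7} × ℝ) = [-1/4, -1/5) × (3/5, 2/3)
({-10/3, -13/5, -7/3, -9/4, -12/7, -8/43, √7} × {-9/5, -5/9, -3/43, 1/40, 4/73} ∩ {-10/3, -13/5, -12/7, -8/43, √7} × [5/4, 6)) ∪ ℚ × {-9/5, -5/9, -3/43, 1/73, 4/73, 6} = ℚ × {-9/5, -5/9, -3/43, 1/73, 4/73, 6}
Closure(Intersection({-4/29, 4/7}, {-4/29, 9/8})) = {-4/29}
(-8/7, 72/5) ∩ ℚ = ℚ ∩ (-8/7, 72/5)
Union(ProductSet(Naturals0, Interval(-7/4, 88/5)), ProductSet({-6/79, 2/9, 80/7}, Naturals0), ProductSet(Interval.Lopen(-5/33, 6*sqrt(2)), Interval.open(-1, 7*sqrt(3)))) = Union(ProductSet({-6/79, 2/9, 80/7}, Naturals0), ProductSet(Interval.Lopen(-5/33, 6*sqrt(2)), Interval.open(-1, 7*sqrt(3))), ProductSet(Naturals0, Interval(-7/4, 88/5)))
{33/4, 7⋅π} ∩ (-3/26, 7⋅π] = {33/4, 7⋅π}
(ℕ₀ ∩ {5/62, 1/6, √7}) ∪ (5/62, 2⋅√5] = (5/62, 2⋅√5]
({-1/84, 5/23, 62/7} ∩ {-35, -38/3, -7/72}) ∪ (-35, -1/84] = (-35, -1/84]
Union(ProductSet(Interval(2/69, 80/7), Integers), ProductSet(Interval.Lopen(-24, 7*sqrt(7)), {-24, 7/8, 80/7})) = Union(ProductSet(Interval.Lopen(-24, 7*sqrt(7)), {-24, 7/8, 80/7}), ProductSet(Interval(2/69, 80/7), Integers))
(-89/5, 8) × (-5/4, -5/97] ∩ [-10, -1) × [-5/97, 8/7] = [-10, -1) × {-5/97}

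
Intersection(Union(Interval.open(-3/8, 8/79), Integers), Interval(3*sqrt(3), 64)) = Range(6, 65, 1)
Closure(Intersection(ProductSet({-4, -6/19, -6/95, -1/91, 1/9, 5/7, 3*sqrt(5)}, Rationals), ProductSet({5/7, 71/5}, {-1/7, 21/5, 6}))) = ProductSet({5/7}, {-1/7, 21/5, 6})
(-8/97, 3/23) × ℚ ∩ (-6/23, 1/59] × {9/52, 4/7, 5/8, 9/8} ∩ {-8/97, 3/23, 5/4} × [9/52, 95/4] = ∅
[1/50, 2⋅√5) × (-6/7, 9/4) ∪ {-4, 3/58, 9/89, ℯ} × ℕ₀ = ({-4, 3/58, 9/89, ℯ} × ℕ₀) ∪ ([1/50, 2⋅√5) × (-6/7, 9/4))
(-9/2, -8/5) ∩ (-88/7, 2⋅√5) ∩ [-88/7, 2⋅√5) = (-9/2, -8/5)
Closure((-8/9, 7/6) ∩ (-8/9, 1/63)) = [-8/9, 1/63]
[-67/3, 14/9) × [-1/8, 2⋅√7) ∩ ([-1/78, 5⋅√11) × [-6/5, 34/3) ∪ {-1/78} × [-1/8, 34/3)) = [-1/78, 14/9) × [-1/8, 2⋅√7)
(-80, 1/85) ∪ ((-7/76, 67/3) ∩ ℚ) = (-80, 1/85] ∪ (ℚ ∩ (-7/76, 67/3))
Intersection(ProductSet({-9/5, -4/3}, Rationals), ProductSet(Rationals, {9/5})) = ProductSet({-9/5, -4/3}, {9/5})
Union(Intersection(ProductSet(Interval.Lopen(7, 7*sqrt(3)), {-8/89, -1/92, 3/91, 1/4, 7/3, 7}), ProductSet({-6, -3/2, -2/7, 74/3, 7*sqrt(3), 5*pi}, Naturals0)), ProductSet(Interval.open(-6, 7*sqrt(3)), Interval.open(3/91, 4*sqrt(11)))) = Union(ProductSet({7*sqrt(3)}, {7}), ProductSet(Interval.open(-6, 7*sqrt(3)), Interval.open(3/91, 4*sqrt(11))))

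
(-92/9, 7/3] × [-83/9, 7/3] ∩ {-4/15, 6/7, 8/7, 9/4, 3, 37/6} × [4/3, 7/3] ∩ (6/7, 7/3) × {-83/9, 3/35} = ∅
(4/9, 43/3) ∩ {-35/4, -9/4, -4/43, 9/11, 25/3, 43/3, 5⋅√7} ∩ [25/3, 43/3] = {25/3, 5⋅√7}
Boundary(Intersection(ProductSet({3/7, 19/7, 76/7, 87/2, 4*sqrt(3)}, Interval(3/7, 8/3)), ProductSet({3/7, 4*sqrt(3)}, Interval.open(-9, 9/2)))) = ProductSet({3/7, 4*sqrt(3)}, Interval(3/7, 8/3))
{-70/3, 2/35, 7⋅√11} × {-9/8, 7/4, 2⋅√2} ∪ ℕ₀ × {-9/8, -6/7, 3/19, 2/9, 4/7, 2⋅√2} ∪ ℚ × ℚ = (ℚ × ℚ) ∪ (ℕ₀ × {-9/8, -6/7, 3/19, 2/9, 4/7, 2⋅√2}) ∪ ({-70/3, 2/35, 7⋅√11} × {-9/8, 7/4, 2⋅√2})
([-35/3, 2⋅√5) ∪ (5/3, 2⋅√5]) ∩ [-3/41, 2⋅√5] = [-3/41, 2⋅√5]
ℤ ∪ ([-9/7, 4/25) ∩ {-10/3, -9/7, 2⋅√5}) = ℤ ∪ {-9/7}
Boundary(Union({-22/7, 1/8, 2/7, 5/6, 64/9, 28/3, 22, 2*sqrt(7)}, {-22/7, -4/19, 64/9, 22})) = {-22/7, -4/19, 1/8, 2/7, 5/6, 64/9, 28/3, 22, 2*sqrt(7)}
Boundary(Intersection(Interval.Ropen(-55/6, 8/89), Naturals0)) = Range(0, 1, 1)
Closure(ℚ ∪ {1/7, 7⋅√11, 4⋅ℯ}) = ℝ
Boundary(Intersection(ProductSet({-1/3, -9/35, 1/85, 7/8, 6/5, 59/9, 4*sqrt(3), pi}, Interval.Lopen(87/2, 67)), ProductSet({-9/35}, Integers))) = ProductSet({-9/35}, Range(44, 68, 1))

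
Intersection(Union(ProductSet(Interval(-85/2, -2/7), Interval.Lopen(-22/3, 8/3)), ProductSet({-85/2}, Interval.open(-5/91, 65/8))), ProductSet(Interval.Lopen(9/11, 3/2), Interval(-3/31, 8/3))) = EmptySet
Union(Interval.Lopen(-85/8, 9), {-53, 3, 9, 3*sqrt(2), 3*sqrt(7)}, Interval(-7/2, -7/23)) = Union({-53}, Interval.Lopen(-85/8, 9))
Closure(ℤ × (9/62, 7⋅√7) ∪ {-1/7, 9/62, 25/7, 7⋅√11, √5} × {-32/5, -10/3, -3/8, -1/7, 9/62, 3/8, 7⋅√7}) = (ℤ × [9/62, 7⋅√7]) ∪ ({-1/7, 9/62, 25/7, 7⋅√11, √5} × {-32/5, -10/3, -3/8, -1/7, 9/62, 3/8, 7⋅√7})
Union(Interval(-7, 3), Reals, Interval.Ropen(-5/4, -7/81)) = Interval(-oo, oo)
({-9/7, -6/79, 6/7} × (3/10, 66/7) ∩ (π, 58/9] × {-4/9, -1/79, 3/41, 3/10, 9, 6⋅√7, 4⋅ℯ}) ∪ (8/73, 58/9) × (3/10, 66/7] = (8/73, 58/9) × (3/10, 66/7]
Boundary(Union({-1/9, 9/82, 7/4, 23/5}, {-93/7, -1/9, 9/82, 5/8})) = {-93/7, -1/9, 9/82, 5/8, 7/4, 23/5}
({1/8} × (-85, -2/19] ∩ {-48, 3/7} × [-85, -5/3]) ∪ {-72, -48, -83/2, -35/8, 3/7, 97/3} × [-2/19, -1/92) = {-72, -48, -83/2, -35/8, 3/7, 97/3} × [-2/19, -1/92)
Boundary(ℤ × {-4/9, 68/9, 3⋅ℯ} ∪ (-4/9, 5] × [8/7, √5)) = (ℤ × {-4/9, 68/9, 3⋅ℯ}) ∪ ({-4/9, 5} × [8/7, √5]) ∪ ([-4/9, 5] × {8/7, √5})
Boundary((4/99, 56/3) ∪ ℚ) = (-∞, 4/99] ∪ [56/3, ∞)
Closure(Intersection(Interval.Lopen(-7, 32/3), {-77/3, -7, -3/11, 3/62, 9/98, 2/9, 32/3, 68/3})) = {-3/11, 3/62, 9/98, 2/9, 32/3}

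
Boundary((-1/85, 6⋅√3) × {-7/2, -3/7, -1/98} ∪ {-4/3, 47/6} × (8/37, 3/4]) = ({-4/3, 47/6} × [8/37, 3/4]) ∪ ([-1/85, 6⋅√3] × {-7/2, -3/7, -1/98})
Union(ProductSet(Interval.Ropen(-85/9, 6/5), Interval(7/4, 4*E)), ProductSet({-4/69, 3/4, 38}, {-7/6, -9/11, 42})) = Union(ProductSet({-4/69, 3/4, 38}, {-7/6, -9/11, 42}), ProductSet(Interval.Ropen(-85/9, 6/5), Interval(7/4, 4*E)))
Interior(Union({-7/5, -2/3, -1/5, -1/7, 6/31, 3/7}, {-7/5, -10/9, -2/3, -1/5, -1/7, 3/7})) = EmptySet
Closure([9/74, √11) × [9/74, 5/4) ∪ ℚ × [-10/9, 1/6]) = (ℝ × [-10/9, 9/74]) ∪ ({9/74, √11} × [9/74, 5/4]) ∪ ([9/74, √11] × {9/74, 5/4}) ∪ ([9/74, √11) × [9/74, 5/4)) ∪ ((ℚ ∪ (-∞, 9/74] ∪ [√11, ∞)) × [-10/9, 1/6])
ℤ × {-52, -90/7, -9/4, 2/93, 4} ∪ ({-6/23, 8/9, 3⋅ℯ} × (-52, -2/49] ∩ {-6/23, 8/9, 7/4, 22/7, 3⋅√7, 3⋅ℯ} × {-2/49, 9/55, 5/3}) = (ℤ × {-52, -90/7, -9/4, 2/93, 4}) ∪ ({-6/23, 8/9, 3⋅ℯ} × {-2/49})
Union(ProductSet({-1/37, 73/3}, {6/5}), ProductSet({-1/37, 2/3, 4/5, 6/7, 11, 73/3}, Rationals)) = ProductSet({-1/37, 2/3, 4/5, 6/7, 11, 73/3}, Rationals)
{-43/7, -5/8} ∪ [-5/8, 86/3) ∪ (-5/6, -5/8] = {-43/7} ∪ (-5/6, 86/3)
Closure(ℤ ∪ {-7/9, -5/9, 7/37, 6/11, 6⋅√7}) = ℤ ∪ {-7/9, -5/9, 7/37, 6/11, 6⋅√7}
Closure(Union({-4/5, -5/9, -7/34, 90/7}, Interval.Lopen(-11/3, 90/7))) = Interval(-11/3, 90/7)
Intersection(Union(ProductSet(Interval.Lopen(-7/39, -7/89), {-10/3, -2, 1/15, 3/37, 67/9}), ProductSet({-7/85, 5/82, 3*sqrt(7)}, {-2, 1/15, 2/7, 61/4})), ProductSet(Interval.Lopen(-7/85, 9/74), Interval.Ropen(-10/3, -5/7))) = Union(ProductSet({5/82}, {-2}), ProductSet(Interval.Lopen(-7/85, -7/89), {-10/3, -2}))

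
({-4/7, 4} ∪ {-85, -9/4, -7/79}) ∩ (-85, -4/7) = {-9/4}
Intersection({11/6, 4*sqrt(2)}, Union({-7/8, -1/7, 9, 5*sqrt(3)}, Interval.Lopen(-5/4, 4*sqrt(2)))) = {11/6, 4*sqrt(2)}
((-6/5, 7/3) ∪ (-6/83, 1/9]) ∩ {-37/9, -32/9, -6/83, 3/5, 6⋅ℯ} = {-6/83, 3/5}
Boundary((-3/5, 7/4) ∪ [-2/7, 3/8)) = {-3/5, 7/4}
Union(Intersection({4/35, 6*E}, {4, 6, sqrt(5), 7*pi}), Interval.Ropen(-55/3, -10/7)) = Interval.Ropen(-55/3, -10/7)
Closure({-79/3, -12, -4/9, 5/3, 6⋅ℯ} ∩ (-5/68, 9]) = {5/3}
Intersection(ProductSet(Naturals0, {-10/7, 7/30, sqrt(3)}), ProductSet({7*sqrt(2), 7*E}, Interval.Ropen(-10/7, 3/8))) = EmptySet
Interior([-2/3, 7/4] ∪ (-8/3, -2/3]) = (-8/3, 7/4)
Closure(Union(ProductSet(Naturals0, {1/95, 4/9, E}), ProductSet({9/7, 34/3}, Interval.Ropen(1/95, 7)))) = Union(ProductSet({9/7, 34/3}, Interval(1/95, 7)), ProductSet(Naturals0, {1/95, 4/9, E}))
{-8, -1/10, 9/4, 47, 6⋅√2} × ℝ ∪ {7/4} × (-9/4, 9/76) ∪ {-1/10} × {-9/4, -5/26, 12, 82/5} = ({7/4} × (-9/4, 9/76)) ∪ ({-8, -1/10, 9/4, 47, 6⋅√2} × ℝ)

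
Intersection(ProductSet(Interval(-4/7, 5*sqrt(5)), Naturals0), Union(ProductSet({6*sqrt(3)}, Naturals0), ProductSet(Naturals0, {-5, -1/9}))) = ProductSet({6*sqrt(3)}, Naturals0)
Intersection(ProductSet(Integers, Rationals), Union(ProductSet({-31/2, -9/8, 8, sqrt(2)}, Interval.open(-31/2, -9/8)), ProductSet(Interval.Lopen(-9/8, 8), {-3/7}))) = Union(ProductSet({8}, Intersection(Interval.open(-31/2, -9/8), Rationals)), ProductSet(Range(-1, 9, 1), {-3/7}))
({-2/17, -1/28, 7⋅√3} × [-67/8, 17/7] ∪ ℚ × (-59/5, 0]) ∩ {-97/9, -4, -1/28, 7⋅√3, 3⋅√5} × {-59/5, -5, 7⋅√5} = {-97/9, -4, -1/28, 7⋅√3} × {-5}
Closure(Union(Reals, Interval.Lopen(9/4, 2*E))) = Interval(-oo, oo)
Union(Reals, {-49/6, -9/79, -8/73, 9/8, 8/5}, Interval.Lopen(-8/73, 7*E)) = Interval(-oo, oo)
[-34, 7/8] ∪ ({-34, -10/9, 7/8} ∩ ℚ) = [-34, 7/8]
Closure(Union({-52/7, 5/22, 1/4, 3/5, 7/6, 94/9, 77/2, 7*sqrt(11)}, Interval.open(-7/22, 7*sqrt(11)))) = Union({-52/7, 77/2}, Interval(-7/22, 7*sqrt(11)))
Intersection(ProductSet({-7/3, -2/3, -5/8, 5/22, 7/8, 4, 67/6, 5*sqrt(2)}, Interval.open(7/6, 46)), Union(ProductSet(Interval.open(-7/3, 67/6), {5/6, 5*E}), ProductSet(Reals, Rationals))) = Union(ProductSet({-2/3, -5/8, 5/22, 7/8, 4, 5*sqrt(2)}, {5*E}), ProductSet({-7/3, -2/3, -5/8, 5/22, 7/8, 4, 67/6, 5*sqrt(2)}, Intersection(Interval.open(7/6, 46), Rationals)))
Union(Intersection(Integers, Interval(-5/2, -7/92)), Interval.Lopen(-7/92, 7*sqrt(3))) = Union(Interval.Lopen(-7/92, 7*sqrt(3)), Range(-2, 0, 1))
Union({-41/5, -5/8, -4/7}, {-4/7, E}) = {-41/5, -5/8, -4/7, E}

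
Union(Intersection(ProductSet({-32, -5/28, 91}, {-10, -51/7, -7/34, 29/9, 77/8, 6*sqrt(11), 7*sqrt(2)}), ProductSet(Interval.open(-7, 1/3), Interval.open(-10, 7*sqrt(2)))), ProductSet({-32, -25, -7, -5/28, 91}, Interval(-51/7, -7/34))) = Union(ProductSet({-5/28}, {-51/7, -7/34, 29/9, 77/8}), ProductSet({-32, -25, -7, -5/28, 91}, Interval(-51/7, -7/34)))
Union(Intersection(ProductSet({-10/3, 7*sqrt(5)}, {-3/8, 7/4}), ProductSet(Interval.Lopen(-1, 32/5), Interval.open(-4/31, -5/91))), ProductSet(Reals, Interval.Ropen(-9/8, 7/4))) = ProductSet(Reals, Interval.Ropen(-9/8, 7/4))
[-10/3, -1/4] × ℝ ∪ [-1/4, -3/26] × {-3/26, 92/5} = ([-10/3, -1/4] × ℝ) ∪ ([-1/4, -3/26] × {-3/26, 92/5})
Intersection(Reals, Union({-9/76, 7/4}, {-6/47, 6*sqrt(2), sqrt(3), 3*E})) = {-6/47, -9/76, 7/4, 6*sqrt(2), sqrt(3), 3*E}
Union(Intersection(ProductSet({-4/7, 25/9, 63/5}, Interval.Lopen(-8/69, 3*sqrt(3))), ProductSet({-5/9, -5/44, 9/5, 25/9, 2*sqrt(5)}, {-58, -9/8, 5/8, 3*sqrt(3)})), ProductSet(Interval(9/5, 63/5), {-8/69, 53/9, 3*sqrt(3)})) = Union(ProductSet({25/9}, {5/8, 3*sqrt(3)}), ProductSet(Interval(9/5, 63/5), {-8/69, 53/9, 3*sqrt(3)}))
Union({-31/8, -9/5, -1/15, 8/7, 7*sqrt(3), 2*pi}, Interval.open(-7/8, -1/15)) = Union({-31/8, -9/5, 8/7, 7*sqrt(3), 2*pi}, Interval.Lopen(-7/8, -1/15))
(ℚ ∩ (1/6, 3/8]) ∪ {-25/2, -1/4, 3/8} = {-25/2, -1/4} ∪ (ℚ ∩ (1/6, 3/8])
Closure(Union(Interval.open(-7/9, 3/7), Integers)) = Union(Integers, Interval(-7/9, 3/7))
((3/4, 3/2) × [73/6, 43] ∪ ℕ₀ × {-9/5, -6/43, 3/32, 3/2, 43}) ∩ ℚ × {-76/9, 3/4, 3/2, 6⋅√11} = (ℕ₀ × {3/2}) ∪ ((ℚ ∩ (3/4, 3/2)) × {6⋅√11})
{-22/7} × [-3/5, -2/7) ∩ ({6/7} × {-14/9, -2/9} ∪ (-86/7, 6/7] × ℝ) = {-22/7} × [-3/5, -2/7)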